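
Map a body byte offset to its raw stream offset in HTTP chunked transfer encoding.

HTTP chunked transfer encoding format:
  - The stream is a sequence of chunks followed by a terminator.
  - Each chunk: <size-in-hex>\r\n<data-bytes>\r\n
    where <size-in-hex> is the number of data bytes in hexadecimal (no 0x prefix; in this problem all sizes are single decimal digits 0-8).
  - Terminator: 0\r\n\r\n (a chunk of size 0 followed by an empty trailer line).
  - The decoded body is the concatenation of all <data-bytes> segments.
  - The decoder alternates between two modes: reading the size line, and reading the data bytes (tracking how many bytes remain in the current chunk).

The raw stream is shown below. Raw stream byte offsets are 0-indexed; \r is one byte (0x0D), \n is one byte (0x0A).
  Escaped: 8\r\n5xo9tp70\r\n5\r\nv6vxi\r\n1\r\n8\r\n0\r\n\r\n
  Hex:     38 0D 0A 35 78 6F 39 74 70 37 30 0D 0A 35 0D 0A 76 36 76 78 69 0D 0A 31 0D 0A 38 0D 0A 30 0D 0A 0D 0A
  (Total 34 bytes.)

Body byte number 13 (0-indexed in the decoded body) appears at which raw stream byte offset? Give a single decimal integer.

Answer: 26

Derivation:
Chunk 1: stream[0..1]='8' size=0x8=8, data at stream[3..11]='5xo9tp70' -> body[0..8], body so far='5xo9tp70'
Chunk 2: stream[13..14]='5' size=0x5=5, data at stream[16..21]='v6vxi' -> body[8..13], body so far='5xo9tp70v6vxi'
Chunk 3: stream[23..24]='1' size=0x1=1, data at stream[26..27]='8' -> body[13..14], body so far='5xo9tp70v6vxi8'
Chunk 4: stream[29..30]='0' size=0 (terminator). Final body='5xo9tp70v6vxi8' (14 bytes)
Body byte 13 at stream offset 26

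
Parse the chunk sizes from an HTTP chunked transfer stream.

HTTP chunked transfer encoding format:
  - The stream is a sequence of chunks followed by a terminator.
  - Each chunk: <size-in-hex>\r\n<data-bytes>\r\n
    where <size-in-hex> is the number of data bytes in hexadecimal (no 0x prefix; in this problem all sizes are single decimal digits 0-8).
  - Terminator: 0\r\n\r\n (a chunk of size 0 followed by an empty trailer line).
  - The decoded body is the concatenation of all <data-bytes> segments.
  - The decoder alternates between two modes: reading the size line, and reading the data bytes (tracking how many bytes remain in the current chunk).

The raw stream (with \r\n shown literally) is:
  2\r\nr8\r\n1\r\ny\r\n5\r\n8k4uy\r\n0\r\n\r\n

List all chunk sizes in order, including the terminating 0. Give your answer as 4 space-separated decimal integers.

Answer: 2 1 5 0

Derivation:
Chunk 1: stream[0..1]='2' size=0x2=2, data at stream[3..5]='r8' -> body[0..2], body so far='r8'
Chunk 2: stream[7..8]='1' size=0x1=1, data at stream[10..11]='y' -> body[2..3], body so far='r8y'
Chunk 3: stream[13..14]='5' size=0x5=5, data at stream[16..21]='8k4uy' -> body[3..8], body so far='r8y8k4uy'
Chunk 4: stream[23..24]='0' size=0 (terminator). Final body='r8y8k4uy' (8 bytes)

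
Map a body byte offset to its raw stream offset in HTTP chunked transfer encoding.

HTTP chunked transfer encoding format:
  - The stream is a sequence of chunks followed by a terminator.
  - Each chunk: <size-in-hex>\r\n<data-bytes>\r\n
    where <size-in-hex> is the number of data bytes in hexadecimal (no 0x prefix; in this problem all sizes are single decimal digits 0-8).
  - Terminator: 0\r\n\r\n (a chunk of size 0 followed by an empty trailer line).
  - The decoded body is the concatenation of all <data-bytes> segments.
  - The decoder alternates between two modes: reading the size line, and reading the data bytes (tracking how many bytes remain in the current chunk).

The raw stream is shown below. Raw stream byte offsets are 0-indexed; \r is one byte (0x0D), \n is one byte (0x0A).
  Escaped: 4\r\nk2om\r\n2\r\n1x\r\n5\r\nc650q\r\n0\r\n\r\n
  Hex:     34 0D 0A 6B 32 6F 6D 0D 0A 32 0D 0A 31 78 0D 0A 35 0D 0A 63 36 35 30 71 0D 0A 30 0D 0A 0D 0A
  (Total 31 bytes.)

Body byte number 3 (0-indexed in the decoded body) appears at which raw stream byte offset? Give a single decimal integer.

Chunk 1: stream[0..1]='4' size=0x4=4, data at stream[3..7]='k2om' -> body[0..4], body so far='k2om'
Chunk 2: stream[9..10]='2' size=0x2=2, data at stream[12..14]='1x' -> body[4..6], body so far='k2om1x'
Chunk 3: stream[16..17]='5' size=0x5=5, data at stream[19..24]='c650q' -> body[6..11], body so far='k2om1xc650q'
Chunk 4: stream[26..27]='0' size=0 (terminator). Final body='k2om1xc650q' (11 bytes)
Body byte 3 at stream offset 6

Answer: 6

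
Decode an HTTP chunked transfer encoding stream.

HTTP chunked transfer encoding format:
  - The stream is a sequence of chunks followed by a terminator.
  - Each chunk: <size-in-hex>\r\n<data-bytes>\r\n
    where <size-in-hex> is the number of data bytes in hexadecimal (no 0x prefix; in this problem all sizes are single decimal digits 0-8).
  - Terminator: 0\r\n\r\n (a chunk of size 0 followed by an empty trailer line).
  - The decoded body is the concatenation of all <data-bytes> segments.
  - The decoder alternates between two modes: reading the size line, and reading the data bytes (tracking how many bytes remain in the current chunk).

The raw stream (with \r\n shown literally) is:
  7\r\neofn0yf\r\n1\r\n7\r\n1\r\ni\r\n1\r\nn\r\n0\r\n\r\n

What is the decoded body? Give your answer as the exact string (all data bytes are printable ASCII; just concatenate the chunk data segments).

Answer: eofn0yf7in

Derivation:
Chunk 1: stream[0..1]='7' size=0x7=7, data at stream[3..10]='eofn0yf' -> body[0..7], body so far='eofn0yf'
Chunk 2: stream[12..13]='1' size=0x1=1, data at stream[15..16]='7' -> body[7..8], body so far='eofn0yf7'
Chunk 3: stream[18..19]='1' size=0x1=1, data at stream[21..22]='i' -> body[8..9], body so far='eofn0yf7i'
Chunk 4: stream[24..25]='1' size=0x1=1, data at stream[27..28]='n' -> body[9..10], body so far='eofn0yf7in'
Chunk 5: stream[30..31]='0' size=0 (terminator). Final body='eofn0yf7in' (10 bytes)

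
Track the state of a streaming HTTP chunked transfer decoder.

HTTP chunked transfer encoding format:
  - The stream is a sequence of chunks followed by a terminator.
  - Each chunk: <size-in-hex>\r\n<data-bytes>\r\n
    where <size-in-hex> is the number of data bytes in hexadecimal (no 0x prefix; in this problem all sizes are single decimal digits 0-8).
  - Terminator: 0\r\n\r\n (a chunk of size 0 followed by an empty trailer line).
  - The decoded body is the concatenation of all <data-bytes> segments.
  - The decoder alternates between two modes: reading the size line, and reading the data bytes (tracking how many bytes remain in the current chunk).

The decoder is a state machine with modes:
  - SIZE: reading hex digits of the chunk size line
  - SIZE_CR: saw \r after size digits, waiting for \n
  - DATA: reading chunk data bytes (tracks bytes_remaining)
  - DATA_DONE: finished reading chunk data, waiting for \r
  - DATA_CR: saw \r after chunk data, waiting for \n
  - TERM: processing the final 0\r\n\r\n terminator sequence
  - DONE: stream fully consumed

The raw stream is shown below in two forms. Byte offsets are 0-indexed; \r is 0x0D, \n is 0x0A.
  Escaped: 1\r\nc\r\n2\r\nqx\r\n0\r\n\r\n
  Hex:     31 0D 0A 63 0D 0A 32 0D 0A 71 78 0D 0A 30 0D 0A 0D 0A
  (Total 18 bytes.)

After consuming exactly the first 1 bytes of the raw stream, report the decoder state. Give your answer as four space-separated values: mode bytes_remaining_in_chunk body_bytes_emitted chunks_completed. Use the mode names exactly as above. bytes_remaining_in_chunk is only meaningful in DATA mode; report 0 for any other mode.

Answer: SIZE 0 0 0

Derivation:
Byte 0 = '1': mode=SIZE remaining=0 emitted=0 chunks_done=0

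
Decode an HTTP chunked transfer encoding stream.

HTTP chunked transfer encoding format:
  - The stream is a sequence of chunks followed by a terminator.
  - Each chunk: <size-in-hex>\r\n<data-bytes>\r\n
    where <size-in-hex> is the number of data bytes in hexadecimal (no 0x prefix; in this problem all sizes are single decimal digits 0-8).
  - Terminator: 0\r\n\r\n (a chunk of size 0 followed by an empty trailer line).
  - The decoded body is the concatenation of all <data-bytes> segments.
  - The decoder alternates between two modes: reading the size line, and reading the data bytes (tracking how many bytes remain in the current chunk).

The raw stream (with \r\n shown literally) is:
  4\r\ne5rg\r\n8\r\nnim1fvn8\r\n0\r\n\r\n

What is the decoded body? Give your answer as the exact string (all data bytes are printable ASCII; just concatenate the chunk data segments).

Chunk 1: stream[0..1]='4' size=0x4=4, data at stream[3..7]='e5rg' -> body[0..4], body so far='e5rg'
Chunk 2: stream[9..10]='8' size=0x8=8, data at stream[12..20]='nim1fvn8' -> body[4..12], body so far='e5rgnim1fvn8'
Chunk 3: stream[22..23]='0' size=0 (terminator). Final body='e5rgnim1fvn8' (12 bytes)

Answer: e5rgnim1fvn8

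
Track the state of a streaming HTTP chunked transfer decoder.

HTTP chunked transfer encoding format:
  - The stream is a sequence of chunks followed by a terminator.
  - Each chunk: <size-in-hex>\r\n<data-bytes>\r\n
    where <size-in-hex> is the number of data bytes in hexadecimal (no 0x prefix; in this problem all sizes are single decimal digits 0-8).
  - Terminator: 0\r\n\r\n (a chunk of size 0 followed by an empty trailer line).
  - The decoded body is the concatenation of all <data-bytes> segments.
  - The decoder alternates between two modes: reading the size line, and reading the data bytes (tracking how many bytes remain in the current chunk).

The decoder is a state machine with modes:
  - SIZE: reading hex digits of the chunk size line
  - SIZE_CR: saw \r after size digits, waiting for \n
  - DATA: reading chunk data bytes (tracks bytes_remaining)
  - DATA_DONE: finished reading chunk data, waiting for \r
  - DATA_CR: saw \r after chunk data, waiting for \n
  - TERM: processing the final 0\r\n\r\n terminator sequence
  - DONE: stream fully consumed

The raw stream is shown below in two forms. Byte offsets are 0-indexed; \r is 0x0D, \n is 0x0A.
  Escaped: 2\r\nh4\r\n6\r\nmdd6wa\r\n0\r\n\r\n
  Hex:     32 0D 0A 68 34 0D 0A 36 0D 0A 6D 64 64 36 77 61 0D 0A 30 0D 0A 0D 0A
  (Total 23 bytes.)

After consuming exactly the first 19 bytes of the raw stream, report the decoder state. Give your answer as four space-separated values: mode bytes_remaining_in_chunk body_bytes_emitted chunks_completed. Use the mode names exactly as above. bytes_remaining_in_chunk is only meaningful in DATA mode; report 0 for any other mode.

Answer: SIZE 0 8 2

Derivation:
Byte 0 = '2': mode=SIZE remaining=0 emitted=0 chunks_done=0
Byte 1 = 0x0D: mode=SIZE_CR remaining=0 emitted=0 chunks_done=0
Byte 2 = 0x0A: mode=DATA remaining=2 emitted=0 chunks_done=0
Byte 3 = 'h': mode=DATA remaining=1 emitted=1 chunks_done=0
Byte 4 = '4': mode=DATA_DONE remaining=0 emitted=2 chunks_done=0
Byte 5 = 0x0D: mode=DATA_CR remaining=0 emitted=2 chunks_done=0
Byte 6 = 0x0A: mode=SIZE remaining=0 emitted=2 chunks_done=1
Byte 7 = '6': mode=SIZE remaining=0 emitted=2 chunks_done=1
Byte 8 = 0x0D: mode=SIZE_CR remaining=0 emitted=2 chunks_done=1
Byte 9 = 0x0A: mode=DATA remaining=6 emitted=2 chunks_done=1
Byte 10 = 'm': mode=DATA remaining=5 emitted=3 chunks_done=1
Byte 11 = 'd': mode=DATA remaining=4 emitted=4 chunks_done=1
Byte 12 = 'd': mode=DATA remaining=3 emitted=5 chunks_done=1
Byte 13 = '6': mode=DATA remaining=2 emitted=6 chunks_done=1
Byte 14 = 'w': mode=DATA remaining=1 emitted=7 chunks_done=1
Byte 15 = 'a': mode=DATA_DONE remaining=0 emitted=8 chunks_done=1
Byte 16 = 0x0D: mode=DATA_CR remaining=0 emitted=8 chunks_done=1
Byte 17 = 0x0A: mode=SIZE remaining=0 emitted=8 chunks_done=2
Byte 18 = '0': mode=SIZE remaining=0 emitted=8 chunks_done=2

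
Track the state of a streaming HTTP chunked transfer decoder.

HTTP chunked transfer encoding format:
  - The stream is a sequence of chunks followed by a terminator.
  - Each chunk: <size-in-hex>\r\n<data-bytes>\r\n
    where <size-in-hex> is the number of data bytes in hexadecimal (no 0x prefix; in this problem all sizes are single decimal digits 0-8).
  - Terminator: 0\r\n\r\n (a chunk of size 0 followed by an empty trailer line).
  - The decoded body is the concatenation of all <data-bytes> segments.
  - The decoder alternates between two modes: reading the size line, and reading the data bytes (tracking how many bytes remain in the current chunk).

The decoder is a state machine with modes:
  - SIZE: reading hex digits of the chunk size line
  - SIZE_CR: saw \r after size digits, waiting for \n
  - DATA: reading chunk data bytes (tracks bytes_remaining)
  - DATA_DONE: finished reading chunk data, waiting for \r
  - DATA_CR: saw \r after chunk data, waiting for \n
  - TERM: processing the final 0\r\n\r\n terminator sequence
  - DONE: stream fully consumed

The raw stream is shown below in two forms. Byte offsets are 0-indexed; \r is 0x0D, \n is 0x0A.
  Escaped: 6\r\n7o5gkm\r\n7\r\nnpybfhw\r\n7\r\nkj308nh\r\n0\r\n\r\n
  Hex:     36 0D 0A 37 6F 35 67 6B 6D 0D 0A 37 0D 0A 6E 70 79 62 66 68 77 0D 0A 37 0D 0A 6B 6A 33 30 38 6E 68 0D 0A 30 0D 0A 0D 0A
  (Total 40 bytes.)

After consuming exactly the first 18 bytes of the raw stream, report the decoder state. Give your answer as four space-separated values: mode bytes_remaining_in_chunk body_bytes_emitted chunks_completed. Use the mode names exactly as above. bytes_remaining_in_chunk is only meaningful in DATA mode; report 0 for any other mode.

Byte 0 = '6': mode=SIZE remaining=0 emitted=0 chunks_done=0
Byte 1 = 0x0D: mode=SIZE_CR remaining=0 emitted=0 chunks_done=0
Byte 2 = 0x0A: mode=DATA remaining=6 emitted=0 chunks_done=0
Byte 3 = '7': mode=DATA remaining=5 emitted=1 chunks_done=0
Byte 4 = 'o': mode=DATA remaining=4 emitted=2 chunks_done=0
Byte 5 = '5': mode=DATA remaining=3 emitted=3 chunks_done=0
Byte 6 = 'g': mode=DATA remaining=2 emitted=4 chunks_done=0
Byte 7 = 'k': mode=DATA remaining=1 emitted=5 chunks_done=0
Byte 8 = 'm': mode=DATA_DONE remaining=0 emitted=6 chunks_done=0
Byte 9 = 0x0D: mode=DATA_CR remaining=0 emitted=6 chunks_done=0
Byte 10 = 0x0A: mode=SIZE remaining=0 emitted=6 chunks_done=1
Byte 11 = '7': mode=SIZE remaining=0 emitted=6 chunks_done=1
Byte 12 = 0x0D: mode=SIZE_CR remaining=0 emitted=6 chunks_done=1
Byte 13 = 0x0A: mode=DATA remaining=7 emitted=6 chunks_done=1
Byte 14 = 'n': mode=DATA remaining=6 emitted=7 chunks_done=1
Byte 15 = 'p': mode=DATA remaining=5 emitted=8 chunks_done=1
Byte 16 = 'y': mode=DATA remaining=4 emitted=9 chunks_done=1
Byte 17 = 'b': mode=DATA remaining=3 emitted=10 chunks_done=1

Answer: DATA 3 10 1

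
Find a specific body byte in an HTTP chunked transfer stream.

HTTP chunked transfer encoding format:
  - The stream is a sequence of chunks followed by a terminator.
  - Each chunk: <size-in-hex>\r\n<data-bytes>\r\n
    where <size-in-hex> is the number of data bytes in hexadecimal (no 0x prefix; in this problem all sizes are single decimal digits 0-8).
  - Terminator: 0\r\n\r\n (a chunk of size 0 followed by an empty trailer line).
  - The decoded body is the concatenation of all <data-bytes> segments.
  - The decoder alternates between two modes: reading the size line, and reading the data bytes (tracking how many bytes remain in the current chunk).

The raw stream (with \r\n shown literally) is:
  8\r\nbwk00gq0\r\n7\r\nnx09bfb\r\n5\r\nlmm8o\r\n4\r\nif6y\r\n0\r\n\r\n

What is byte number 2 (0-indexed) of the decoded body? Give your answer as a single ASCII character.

Chunk 1: stream[0..1]='8' size=0x8=8, data at stream[3..11]='bwk00gq0' -> body[0..8], body so far='bwk00gq0'
Chunk 2: stream[13..14]='7' size=0x7=7, data at stream[16..23]='nx09bfb' -> body[8..15], body so far='bwk00gq0nx09bfb'
Chunk 3: stream[25..26]='5' size=0x5=5, data at stream[28..33]='lmm8o' -> body[15..20], body so far='bwk00gq0nx09bfblmm8o'
Chunk 4: stream[35..36]='4' size=0x4=4, data at stream[38..42]='if6y' -> body[20..24], body so far='bwk00gq0nx09bfblmm8oif6y'
Chunk 5: stream[44..45]='0' size=0 (terminator). Final body='bwk00gq0nx09bfblmm8oif6y' (24 bytes)
Body byte 2 = 'k'

Answer: k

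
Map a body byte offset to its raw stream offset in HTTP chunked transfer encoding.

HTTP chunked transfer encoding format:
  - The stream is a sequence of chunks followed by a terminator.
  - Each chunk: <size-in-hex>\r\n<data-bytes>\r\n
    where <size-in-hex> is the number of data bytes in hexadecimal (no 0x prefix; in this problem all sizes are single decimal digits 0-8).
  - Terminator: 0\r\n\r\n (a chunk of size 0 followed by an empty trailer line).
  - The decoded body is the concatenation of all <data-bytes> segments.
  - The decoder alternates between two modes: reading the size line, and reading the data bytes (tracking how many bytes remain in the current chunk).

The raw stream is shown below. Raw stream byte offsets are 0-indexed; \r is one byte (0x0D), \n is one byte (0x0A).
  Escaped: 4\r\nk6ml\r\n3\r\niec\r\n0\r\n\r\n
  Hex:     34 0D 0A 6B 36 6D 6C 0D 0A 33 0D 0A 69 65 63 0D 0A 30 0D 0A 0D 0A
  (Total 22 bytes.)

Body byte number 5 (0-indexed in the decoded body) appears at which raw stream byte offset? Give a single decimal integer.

Chunk 1: stream[0..1]='4' size=0x4=4, data at stream[3..7]='k6ml' -> body[0..4], body so far='k6ml'
Chunk 2: stream[9..10]='3' size=0x3=3, data at stream[12..15]='iec' -> body[4..7], body so far='k6mliec'
Chunk 3: stream[17..18]='0' size=0 (terminator). Final body='k6mliec' (7 bytes)
Body byte 5 at stream offset 13

Answer: 13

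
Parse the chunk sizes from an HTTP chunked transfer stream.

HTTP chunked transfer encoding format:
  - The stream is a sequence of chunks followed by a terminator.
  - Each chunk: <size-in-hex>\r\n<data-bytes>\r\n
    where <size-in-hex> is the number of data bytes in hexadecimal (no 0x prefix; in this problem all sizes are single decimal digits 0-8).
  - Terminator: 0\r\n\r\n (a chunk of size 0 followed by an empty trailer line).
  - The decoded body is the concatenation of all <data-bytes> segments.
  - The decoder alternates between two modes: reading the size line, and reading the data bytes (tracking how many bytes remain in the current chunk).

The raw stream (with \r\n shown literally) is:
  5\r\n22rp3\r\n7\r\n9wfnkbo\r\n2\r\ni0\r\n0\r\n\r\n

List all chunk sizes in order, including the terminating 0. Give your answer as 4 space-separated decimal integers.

Chunk 1: stream[0..1]='5' size=0x5=5, data at stream[3..8]='22rp3' -> body[0..5], body so far='22rp3'
Chunk 2: stream[10..11]='7' size=0x7=7, data at stream[13..20]='9wfnkbo' -> body[5..12], body so far='22rp39wfnkbo'
Chunk 3: stream[22..23]='2' size=0x2=2, data at stream[25..27]='i0' -> body[12..14], body so far='22rp39wfnkboi0'
Chunk 4: stream[29..30]='0' size=0 (terminator). Final body='22rp39wfnkboi0' (14 bytes)

Answer: 5 7 2 0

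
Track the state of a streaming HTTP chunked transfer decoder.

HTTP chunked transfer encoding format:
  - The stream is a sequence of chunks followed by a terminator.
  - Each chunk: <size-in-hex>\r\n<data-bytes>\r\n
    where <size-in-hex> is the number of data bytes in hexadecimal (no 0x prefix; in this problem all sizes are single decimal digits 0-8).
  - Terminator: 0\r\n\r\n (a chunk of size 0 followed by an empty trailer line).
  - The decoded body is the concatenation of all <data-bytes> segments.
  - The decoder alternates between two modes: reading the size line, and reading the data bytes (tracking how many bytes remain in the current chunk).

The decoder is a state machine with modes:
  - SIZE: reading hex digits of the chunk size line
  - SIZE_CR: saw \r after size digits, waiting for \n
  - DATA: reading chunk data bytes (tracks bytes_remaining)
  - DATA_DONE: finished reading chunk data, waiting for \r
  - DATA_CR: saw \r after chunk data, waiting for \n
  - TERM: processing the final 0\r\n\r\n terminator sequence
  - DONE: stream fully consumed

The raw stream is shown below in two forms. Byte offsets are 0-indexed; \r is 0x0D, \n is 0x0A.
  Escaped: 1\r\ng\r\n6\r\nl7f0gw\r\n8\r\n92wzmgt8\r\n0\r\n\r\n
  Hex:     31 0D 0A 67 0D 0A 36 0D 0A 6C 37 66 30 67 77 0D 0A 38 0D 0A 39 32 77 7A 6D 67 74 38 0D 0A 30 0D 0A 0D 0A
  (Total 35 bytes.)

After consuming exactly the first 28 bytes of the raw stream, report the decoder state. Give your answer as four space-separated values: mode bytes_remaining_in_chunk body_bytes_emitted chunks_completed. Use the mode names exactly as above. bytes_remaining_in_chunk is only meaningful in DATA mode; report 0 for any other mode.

Answer: DATA_DONE 0 15 2

Derivation:
Byte 0 = '1': mode=SIZE remaining=0 emitted=0 chunks_done=0
Byte 1 = 0x0D: mode=SIZE_CR remaining=0 emitted=0 chunks_done=0
Byte 2 = 0x0A: mode=DATA remaining=1 emitted=0 chunks_done=0
Byte 3 = 'g': mode=DATA_DONE remaining=0 emitted=1 chunks_done=0
Byte 4 = 0x0D: mode=DATA_CR remaining=0 emitted=1 chunks_done=0
Byte 5 = 0x0A: mode=SIZE remaining=0 emitted=1 chunks_done=1
Byte 6 = '6': mode=SIZE remaining=0 emitted=1 chunks_done=1
Byte 7 = 0x0D: mode=SIZE_CR remaining=0 emitted=1 chunks_done=1
Byte 8 = 0x0A: mode=DATA remaining=6 emitted=1 chunks_done=1
Byte 9 = 'l': mode=DATA remaining=5 emitted=2 chunks_done=1
Byte 10 = '7': mode=DATA remaining=4 emitted=3 chunks_done=1
Byte 11 = 'f': mode=DATA remaining=3 emitted=4 chunks_done=1
Byte 12 = '0': mode=DATA remaining=2 emitted=5 chunks_done=1
Byte 13 = 'g': mode=DATA remaining=1 emitted=6 chunks_done=1
Byte 14 = 'w': mode=DATA_DONE remaining=0 emitted=7 chunks_done=1
Byte 15 = 0x0D: mode=DATA_CR remaining=0 emitted=7 chunks_done=1
Byte 16 = 0x0A: mode=SIZE remaining=0 emitted=7 chunks_done=2
Byte 17 = '8': mode=SIZE remaining=0 emitted=7 chunks_done=2
Byte 18 = 0x0D: mode=SIZE_CR remaining=0 emitted=7 chunks_done=2
Byte 19 = 0x0A: mode=DATA remaining=8 emitted=7 chunks_done=2
Byte 20 = '9': mode=DATA remaining=7 emitted=8 chunks_done=2
Byte 21 = '2': mode=DATA remaining=6 emitted=9 chunks_done=2
Byte 22 = 'w': mode=DATA remaining=5 emitted=10 chunks_done=2
Byte 23 = 'z': mode=DATA remaining=4 emitted=11 chunks_done=2
Byte 24 = 'm': mode=DATA remaining=3 emitted=12 chunks_done=2
Byte 25 = 'g': mode=DATA remaining=2 emitted=13 chunks_done=2
Byte 26 = 't': mode=DATA remaining=1 emitted=14 chunks_done=2
Byte 27 = '8': mode=DATA_DONE remaining=0 emitted=15 chunks_done=2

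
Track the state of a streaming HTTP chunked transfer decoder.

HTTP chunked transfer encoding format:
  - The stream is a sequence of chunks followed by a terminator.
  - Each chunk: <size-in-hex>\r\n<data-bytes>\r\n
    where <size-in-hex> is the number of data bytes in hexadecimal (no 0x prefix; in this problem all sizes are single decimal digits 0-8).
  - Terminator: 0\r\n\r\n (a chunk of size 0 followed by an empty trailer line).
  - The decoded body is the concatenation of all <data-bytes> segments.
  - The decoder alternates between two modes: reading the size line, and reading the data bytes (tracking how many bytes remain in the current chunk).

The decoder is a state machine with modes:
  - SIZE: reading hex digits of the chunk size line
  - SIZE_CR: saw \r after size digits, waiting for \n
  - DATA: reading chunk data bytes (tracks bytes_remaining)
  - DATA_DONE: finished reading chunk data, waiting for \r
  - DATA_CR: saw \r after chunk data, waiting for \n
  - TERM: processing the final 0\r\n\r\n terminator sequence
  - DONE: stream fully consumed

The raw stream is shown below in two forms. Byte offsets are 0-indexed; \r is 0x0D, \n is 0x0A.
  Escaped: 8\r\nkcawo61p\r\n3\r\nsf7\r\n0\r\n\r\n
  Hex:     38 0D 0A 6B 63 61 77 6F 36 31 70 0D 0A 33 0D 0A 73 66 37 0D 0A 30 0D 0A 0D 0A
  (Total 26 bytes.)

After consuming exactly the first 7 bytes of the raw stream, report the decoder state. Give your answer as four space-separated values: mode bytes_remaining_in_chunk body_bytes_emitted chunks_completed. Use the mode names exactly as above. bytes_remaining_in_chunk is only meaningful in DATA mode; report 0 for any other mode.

Answer: DATA 4 4 0

Derivation:
Byte 0 = '8': mode=SIZE remaining=0 emitted=0 chunks_done=0
Byte 1 = 0x0D: mode=SIZE_CR remaining=0 emitted=0 chunks_done=0
Byte 2 = 0x0A: mode=DATA remaining=8 emitted=0 chunks_done=0
Byte 3 = 'k': mode=DATA remaining=7 emitted=1 chunks_done=0
Byte 4 = 'c': mode=DATA remaining=6 emitted=2 chunks_done=0
Byte 5 = 'a': mode=DATA remaining=5 emitted=3 chunks_done=0
Byte 6 = 'w': mode=DATA remaining=4 emitted=4 chunks_done=0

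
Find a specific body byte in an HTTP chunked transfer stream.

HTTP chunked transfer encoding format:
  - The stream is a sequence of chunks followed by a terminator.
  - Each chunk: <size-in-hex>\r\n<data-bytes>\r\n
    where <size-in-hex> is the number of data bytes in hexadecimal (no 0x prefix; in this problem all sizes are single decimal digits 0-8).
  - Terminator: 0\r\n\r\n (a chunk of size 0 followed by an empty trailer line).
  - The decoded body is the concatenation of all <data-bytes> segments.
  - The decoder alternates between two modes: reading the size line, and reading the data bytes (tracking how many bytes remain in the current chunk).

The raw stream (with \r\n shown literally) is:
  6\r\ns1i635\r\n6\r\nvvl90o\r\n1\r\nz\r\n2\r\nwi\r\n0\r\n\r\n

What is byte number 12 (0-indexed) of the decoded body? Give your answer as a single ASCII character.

Chunk 1: stream[0..1]='6' size=0x6=6, data at stream[3..9]='s1i635' -> body[0..6], body so far='s1i635'
Chunk 2: stream[11..12]='6' size=0x6=6, data at stream[14..20]='vvl90o' -> body[6..12], body so far='s1i635vvl90o'
Chunk 3: stream[22..23]='1' size=0x1=1, data at stream[25..26]='z' -> body[12..13], body so far='s1i635vvl90oz'
Chunk 4: stream[28..29]='2' size=0x2=2, data at stream[31..33]='wi' -> body[13..15], body so far='s1i635vvl90ozwi'
Chunk 5: stream[35..36]='0' size=0 (terminator). Final body='s1i635vvl90ozwi' (15 bytes)
Body byte 12 = 'z'

Answer: z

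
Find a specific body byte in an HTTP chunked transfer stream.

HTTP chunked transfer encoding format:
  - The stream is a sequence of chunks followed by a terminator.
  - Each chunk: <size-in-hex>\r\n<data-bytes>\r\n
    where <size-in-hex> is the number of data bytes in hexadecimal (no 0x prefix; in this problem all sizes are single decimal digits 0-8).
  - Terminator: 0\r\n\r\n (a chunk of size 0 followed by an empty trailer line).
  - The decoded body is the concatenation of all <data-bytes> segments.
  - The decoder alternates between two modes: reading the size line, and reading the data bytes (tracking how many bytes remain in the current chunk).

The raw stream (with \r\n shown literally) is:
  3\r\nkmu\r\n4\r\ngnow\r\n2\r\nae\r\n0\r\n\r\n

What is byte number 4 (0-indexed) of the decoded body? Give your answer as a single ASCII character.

Chunk 1: stream[0..1]='3' size=0x3=3, data at stream[3..6]='kmu' -> body[0..3], body so far='kmu'
Chunk 2: stream[8..9]='4' size=0x4=4, data at stream[11..15]='gnow' -> body[3..7], body so far='kmugnow'
Chunk 3: stream[17..18]='2' size=0x2=2, data at stream[20..22]='ae' -> body[7..9], body so far='kmugnowae'
Chunk 4: stream[24..25]='0' size=0 (terminator). Final body='kmugnowae' (9 bytes)
Body byte 4 = 'n'

Answer: n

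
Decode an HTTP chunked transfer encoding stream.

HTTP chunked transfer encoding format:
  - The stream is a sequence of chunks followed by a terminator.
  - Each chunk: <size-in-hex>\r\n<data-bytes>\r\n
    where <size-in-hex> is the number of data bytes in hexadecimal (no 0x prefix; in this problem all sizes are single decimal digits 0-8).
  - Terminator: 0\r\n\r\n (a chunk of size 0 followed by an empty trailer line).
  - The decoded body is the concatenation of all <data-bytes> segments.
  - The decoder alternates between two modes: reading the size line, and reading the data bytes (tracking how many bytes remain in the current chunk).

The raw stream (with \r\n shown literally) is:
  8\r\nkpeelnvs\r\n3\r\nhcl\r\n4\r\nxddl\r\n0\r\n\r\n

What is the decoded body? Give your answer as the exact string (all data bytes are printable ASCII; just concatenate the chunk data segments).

Chunk 1: stream[0..1]='8' size=0x8=8, data at stream[3..11]='kpeelnvs' -> body[0..8], body so far='kpeelnvs'
Chunk 2: stream[13..14]='3' size=0x3=3, data at stream[16..19]='hcl' -> body[8..11], body so far='kpeelnvshcl'
Chunk 3: stream[21..22]='4' size=0x4=4, data at stream[24..28]='xddl' -> body[11..15], body so far='kpeelnvshclxddl'
Chunk 4: stream[30..31]='0' size=0 (terminator). Final body='kpeelnvshclxddl' (15 bytes)

Answer: kpeelnvshclxddl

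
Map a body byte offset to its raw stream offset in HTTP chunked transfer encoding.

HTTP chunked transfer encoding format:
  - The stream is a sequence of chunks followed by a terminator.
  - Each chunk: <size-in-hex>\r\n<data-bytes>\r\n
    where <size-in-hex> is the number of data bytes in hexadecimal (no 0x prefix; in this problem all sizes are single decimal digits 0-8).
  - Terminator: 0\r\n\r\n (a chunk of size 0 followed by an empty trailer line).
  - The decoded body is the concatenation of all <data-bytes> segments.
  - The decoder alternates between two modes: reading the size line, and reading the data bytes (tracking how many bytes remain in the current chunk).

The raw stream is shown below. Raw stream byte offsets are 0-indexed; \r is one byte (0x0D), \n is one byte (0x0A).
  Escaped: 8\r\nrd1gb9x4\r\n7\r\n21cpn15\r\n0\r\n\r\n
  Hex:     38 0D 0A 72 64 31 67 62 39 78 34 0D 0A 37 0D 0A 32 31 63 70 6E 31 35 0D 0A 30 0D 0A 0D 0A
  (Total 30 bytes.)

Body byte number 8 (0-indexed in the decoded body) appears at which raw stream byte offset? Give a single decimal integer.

Chunk 1: stream[0..1]='8' size=0x8=8, data at stream[3..11]='rd1gb9x4' -> body[0..8], body so far='rd1gb9x4'
Chunk 2: stream[13..14]='7' size=0x7=7, data at stream[16..23]='21cpn15' -> body[8..15], body so far='rd1gb9x421cpn15'
Chunk 3: stream[25..26]='0' size=0 (terminator). Final body='rd1gb9x421cpn15' (15 bytes)
Body byte 8 at stream offset 16

Answer: 16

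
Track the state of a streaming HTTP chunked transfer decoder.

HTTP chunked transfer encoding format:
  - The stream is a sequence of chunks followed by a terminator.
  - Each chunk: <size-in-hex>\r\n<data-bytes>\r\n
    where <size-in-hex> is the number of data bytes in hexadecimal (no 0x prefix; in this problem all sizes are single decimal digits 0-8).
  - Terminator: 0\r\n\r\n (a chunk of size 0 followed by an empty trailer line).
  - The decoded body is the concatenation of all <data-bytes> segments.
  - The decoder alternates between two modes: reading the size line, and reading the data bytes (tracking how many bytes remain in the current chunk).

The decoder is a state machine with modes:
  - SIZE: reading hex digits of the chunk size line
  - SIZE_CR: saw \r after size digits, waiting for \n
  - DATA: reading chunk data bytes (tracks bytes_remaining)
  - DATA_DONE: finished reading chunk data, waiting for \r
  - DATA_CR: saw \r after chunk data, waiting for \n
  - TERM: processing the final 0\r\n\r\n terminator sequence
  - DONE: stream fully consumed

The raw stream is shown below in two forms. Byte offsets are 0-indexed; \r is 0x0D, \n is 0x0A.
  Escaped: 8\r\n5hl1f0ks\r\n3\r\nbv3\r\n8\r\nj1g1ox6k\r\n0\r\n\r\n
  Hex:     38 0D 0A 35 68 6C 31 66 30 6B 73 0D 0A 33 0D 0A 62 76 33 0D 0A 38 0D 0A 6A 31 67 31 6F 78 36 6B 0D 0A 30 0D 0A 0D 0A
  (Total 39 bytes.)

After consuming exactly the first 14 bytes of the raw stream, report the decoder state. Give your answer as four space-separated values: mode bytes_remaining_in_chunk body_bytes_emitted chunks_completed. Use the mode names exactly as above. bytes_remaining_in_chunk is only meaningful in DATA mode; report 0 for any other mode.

Byte 0 = '8': mode=SIZE remaining=0 emitted=0 chunks_done=0
Byte 1 = 0x0D: mode=SIZE_CR remaining=0 emitted=0 chunks_done=0
Byte 2 = 0x0A: mode=DATA remaining=8 emitted=0 chunks_done=0
Byte 3 = '5': mode=DATA remaining=7 emitted=1 chunks_done=0
Byte 4 = 'h': mode=DATA remaining=6 emitted=2 chunks_done=0
Byte 5 = 'l': mode=DATA remaining=5 emitted=3 chunks_done=0
Byte 6 = '1': mode=DATA remaining=4 emitted=4 chunks_done=0
Byte 7 = 'f': mode=DATA remaining=3 emitted=5 chunks_done=0
Byte 8 = '0': mode=DATA remaining=2 emitted=6 chunks_done=0
Byte 9 = 'k': mode=DATA remaining=1 emitted=7 chunks_done=0
Byte 10 = 's': mode=DATA_DONE remaining=0 emitted=8 chunks_done=0
Byte 11 = 0x0D: mode=DATA_CR remaining=0 emitted=8 chunks_done=0
Byte 12 = 0x0A: mode=SIZE remaining=0 emitted=8 chunks_done=1
Byte 13 = '3': mode=SIZE remaining=0 emitted=8 chunks_done=1

Answer: SIZE 0 8 1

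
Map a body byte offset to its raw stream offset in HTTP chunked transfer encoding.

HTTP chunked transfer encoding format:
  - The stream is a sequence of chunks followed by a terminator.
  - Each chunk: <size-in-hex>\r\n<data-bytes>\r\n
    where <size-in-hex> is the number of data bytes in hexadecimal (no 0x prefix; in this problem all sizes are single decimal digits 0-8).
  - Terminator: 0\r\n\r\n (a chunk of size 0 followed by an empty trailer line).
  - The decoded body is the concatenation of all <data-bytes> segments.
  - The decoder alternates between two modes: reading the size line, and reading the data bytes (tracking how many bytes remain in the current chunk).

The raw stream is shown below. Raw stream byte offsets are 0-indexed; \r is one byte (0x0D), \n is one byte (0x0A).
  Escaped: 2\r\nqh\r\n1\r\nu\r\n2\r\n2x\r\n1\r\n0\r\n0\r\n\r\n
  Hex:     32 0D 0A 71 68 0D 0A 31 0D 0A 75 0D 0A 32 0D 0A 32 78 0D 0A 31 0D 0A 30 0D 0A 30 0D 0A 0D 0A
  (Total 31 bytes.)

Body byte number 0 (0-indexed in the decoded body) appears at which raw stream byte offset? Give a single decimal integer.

Chunk 1: stream[0..1]='2' size=0x2=2, data at stream[3..5]='qh' -> body[0..2], body so far='qh'
Chunk 2: stream[7..8]='1' size=0x1=1, data at stream[10..11]='u' -> body[2..3], body so far='qhu'
Chunk 3: stream[13..14]='2' size=0x2=2, data at stream[16..18]='2x' -> body[3..5], body so far='qhu2x'
Chunk 4: stream[20..21]='1' size=0x1=1, data at stream[23..24]='0' -> body[5..6], body so far='qhu2x0'
Chunk 5: stream[26..27]='0' size=0 (terminator). Final body='qhu2x0' (6 bytes)
Body byte 0 at stream offset 3

Answer: 3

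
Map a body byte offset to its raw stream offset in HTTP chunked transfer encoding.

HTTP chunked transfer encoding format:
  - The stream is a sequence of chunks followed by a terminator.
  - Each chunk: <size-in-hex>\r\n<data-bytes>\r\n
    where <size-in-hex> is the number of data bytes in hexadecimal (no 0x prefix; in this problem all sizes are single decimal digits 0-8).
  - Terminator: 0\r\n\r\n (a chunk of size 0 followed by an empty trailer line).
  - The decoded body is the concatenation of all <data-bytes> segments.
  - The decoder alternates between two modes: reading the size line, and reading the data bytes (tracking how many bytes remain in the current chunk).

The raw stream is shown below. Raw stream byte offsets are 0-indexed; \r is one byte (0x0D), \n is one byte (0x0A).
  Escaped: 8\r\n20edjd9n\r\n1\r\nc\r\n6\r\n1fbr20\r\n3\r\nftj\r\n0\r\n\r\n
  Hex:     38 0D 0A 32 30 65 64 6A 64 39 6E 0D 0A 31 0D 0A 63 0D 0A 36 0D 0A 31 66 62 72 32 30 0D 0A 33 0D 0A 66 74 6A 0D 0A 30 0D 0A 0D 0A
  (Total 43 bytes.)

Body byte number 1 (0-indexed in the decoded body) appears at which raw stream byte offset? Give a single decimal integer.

Answer: 4

Derivation:
Chunk 1: stream[0..1]='8' size=0x8=8, data at stream[3..11]='20edjd9n' -> body[0..8], body so far='20edjd9n'
Chunk 2: stream[13..14]='1' size=0x1=1, data at stream[16..17]='c' -> body[8..9], body so far='20edjd9nc'
Chunk 3: stream[19..20]='6' size=0x6=6, data at stream[22..28]='1fbr20' -> body[9..15], body so far='20edjd9nc1fbr20'
Chunk 4: stream[30..31]='3' size=0x3=3, data at stream[33..36]='ftj' -> body[15..18], body so far='20edjd9nc1fbr20ftj'
Chunk 5: stream[38..39]='0' size=0 (terminator). Final body='20edjd9nc1fbr20ftj' (18 bytes)
Body byte 1 at stream offset 4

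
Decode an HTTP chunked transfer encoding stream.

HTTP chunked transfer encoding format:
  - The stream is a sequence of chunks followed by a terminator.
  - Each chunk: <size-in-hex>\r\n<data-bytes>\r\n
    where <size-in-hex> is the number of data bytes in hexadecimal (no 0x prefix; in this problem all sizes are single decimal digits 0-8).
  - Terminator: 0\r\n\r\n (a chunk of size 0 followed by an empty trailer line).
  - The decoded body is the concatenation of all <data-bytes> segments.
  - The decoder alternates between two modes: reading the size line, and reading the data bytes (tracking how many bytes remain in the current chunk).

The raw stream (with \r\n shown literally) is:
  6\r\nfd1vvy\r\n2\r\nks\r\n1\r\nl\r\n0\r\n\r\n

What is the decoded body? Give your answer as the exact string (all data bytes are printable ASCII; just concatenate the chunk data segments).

Answer: fd1vvyksl

Derivation:
Chunk 1: stream[0..1]='6' size=0x6=6, data at stream[3..9]='fd1vvy' -> body[0..6], body so far='fd1vvy'
Chunk 2: stream[11..12]='2' size=0x2=2, data at stream[14..16]='ks' -> body[6..8], body so far='fd1vvyks'
Chunk 3: stream[18..19]='1' size=0x1=1, data at stream[21..22]='l' -> body[8..9], body so far='fd1vvyksl'
Chunk 4: stream[24..25]='0' size=0 (terminator). Final body='fd1vvyksl' (9 bytes)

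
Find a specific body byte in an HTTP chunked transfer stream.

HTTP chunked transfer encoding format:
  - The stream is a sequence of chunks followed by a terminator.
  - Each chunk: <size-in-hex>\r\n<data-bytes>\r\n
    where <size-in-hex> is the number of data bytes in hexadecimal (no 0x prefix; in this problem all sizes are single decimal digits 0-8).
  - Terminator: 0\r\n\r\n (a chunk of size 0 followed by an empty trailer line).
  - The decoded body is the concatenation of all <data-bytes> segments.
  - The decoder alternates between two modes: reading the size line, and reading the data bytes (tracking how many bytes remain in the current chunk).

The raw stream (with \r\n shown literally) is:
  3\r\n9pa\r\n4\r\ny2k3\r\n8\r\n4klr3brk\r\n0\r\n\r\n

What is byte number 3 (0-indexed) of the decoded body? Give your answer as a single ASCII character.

Chunk 1: stream[0..1]='3' size=0x3=3, data at stream[3..6]='9pa' -> body[0..3], body so far='9pa'
Chunk 2: stream[8..9]='4' size=0x4=4, data at stream[11..15]='y2k3' -> body[3..7], body so far='9pay2k3'
Chunk 3: stream[17..18]='8' size=0x8=8, data at stream[20..28]='4klr3brk' -> body[7..15], body so far='9pay2k34klr3brk'
Chunk 4: stream[30..31]='0' size=0 (terminator). Final body='9pay2k34klr3brk' (15 bytes)
Body byte 3 = 'y'

Answer: y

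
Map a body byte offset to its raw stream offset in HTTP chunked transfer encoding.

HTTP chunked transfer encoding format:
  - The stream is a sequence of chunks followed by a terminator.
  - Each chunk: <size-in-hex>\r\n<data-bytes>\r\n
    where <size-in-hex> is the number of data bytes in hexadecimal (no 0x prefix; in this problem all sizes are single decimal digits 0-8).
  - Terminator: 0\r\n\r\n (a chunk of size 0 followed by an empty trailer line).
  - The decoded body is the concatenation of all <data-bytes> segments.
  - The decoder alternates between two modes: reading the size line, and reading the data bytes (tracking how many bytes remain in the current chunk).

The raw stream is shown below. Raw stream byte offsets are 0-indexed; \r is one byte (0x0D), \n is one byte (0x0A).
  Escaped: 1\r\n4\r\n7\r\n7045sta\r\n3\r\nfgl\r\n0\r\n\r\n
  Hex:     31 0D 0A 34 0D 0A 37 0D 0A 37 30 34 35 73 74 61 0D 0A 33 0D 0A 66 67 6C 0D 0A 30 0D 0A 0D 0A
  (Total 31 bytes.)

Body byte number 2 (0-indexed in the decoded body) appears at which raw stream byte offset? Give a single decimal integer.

Answer: 10

Derivation:
Chunk 1: stream[0..1]='1' size=0x1=1, data at stream[3..4]='4' -> body[0..1], body so far='4'
Chunk 2: stream[6..7]='7' size=0x7=7, data at stream[9..16]='7045sta' -> body[1..8], body so far='47045sta'
Chunk 3: stream[18..19]='3' size=0x3=3, data at stream[21..24]='fgl' -> body[8..11], body so far='47045stafgl'
Chunk 4: stream[26..27]='0' size=0 (terminator). Final body='47045stafgl' (11 bytes)
Body byte 2 at stream offset 10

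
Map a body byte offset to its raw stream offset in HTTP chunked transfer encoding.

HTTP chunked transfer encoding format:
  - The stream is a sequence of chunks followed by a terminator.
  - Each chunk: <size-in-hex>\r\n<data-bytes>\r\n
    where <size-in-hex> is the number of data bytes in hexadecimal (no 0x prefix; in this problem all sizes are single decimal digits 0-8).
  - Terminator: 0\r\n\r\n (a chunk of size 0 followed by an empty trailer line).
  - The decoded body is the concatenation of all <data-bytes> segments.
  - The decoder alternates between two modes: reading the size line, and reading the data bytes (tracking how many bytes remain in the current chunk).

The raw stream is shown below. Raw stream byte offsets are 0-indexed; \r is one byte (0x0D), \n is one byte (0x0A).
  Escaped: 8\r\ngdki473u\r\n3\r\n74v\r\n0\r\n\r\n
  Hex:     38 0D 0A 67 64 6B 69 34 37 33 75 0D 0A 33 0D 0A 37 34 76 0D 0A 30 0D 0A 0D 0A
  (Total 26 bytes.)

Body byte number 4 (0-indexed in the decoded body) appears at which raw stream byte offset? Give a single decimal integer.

Answer: 7

Derivation:
Chunk 1: stream[0..1]='8' size=0x8=8, data at stream[3..11]='gdki473u' -> body[0..8], body so far='gdki473u'
Chunk 2: stream[13..14]='3' size=0x3=3, data at stream[16..19]='74v' -> body[8..11], body so far='gdki473u74v'
Chunk 3: stream[21..22]='0' size=0 (terminator). Final body='gdki473u74v' (11 bytes)
Body byte 4 at stream offset 7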